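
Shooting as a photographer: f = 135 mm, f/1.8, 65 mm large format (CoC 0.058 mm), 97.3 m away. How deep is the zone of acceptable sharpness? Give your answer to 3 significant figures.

157 m

Hyperfocal distance H = f²/(N·c) + f = 135²/(1.8 × 0.058) + 135 = 18225/0.1044 + 135 ≈ 174704.0 mm ≈ 174.7 m.
Near limit Dn = s·(H − f)/(H + s − 2f) = 97300 × (174704.0 − 135) / (174704.0 + 97300 − 2 × 135) = 97300 × 174569.0 / 271734.0 ≈ 62508 mm.
Far limit Df = s·(H − f)/(H − s) = 97300 × (174704.0 − 135) / (174704.0 − 97300) = 97300 × 174569.0 / 77404.0 ≈ 219440 mm.
Depth of field = Df − Dn = 219440 − 62508 ≈ 156932 mm ≈ 157 m.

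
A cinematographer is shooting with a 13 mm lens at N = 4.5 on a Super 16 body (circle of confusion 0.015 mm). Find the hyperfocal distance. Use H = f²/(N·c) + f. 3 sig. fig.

2.52 m

Hyperfocal distance H = f²/(N·c) + f = 13²/(4.5 × 0.015) + 13 = 169/0.0675 + 13 ≈ 2516.7 mm ≈ 2.52 m.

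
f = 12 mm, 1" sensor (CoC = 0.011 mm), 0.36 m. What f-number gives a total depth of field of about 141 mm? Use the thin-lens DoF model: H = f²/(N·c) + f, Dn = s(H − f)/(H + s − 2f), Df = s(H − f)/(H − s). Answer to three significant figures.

Write h = H − f = f²/(N·c). The thin-lens limits are Dn = s·h/(h + (s−f)) and Df = s·h/(h − (s−f)), so DoF = Df − Dn = 2·s·(s−f)·h / (h² − (s−f)²).
That is a quadratic in h: DoF·h² − 2·s·(s−f)·h − DoF·(s−f)² = 0 ⇒ h = (s−f)·(s + √(s² + DoF²)) / DoF = 348 × (360 + √(360² + 141²)) / 141 = 348 × (360 + 386.628) / 141 ≈ 1842.7 mm.
Then N = f²/(c·h) = 12² / (0.011 × 1842.7) = 144 / 20.270 ≈ 7.10.

f/7.10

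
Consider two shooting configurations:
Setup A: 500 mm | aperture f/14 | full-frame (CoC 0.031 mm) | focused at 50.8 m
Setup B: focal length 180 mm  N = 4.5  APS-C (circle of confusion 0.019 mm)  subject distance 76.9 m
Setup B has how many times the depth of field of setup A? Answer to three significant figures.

3.63

Setup A: H = 500²/(14×0.031) + 500 ≈ 576536.9 mm; DoF = Df − Dn = 55660.3 − 46720.3 ≈ 8940.0 mm.
Setup B: H = 180²/(4.5×0.019) + 180 ≈ 379127.4 mm; DoF = Df − Dn = 96421 − 63952 ≈ 32469 mm.
Ratio = 32469 / 8940.0 ≈ 3.63.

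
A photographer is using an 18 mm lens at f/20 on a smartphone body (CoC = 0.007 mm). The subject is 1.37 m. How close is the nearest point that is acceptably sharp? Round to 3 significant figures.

Hyperfocal distance H = f²/(N·c) + f = 18²/(20 × 0.007) + 18 = 324/0.14 + 18 ≈ 2332.3 mm ≈ 2.332 m.
Near limit Dn = s·(H − f)/(H + s − 2f) = 1370 × (2332.3 − 18) / (2332.3 + 1370 − 2 × 18) = 1370 × 2314.3 / 3666.3 ≈ 864.79 mm ≈ 0.865 m.

0.865 m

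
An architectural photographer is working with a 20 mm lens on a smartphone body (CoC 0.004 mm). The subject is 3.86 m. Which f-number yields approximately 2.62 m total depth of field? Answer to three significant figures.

f/8

Write h = H − f = f²/(N·c). The thin-lens limits are Dn = s·h/(h + (s−f)) and Df = s·h/(h − (s−f)), so DoF = Df − Dn = 2·s·(s−f)·h / (h² − (s−f)²).
That is a quadratic in h: DoF·h² − 2·s·(s−f)·h − DoF·(s−f)² = 0 ⇒ h = (s−f)·(s + √(s² + DoF²)) / DoF = 3840 × (3860 + √(3860² + 2620²)) / 2620 = 3840 × (3860 + 4665.19) / 2620 ≈ 12495 mm.
Then N = f²/(c·h) = 20² / (0.004 × 12495) = 400 / 49.980 ≈ 8.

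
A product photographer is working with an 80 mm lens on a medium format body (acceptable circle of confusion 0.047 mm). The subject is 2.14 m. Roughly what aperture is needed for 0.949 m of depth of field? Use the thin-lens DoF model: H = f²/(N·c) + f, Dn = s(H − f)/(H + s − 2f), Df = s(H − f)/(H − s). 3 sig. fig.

Write h = H − f = f²/(N·c). The thin-lens limits are Dn = s·h/(h + (s−f)) and Df = s·h/(h − (s−f)), so DoF = Df − Dn = 2·s·(s−f)·h / (h² − (s−f)²).
That is a quadratic in h: DoF·h² − 2·s·(s−f)·h − DoF·(s−f)² = 0 ⇒ h = (s−f)·(s + √(s² + DoF²)) / DoF = 2060 × (2140 + √(2140² + 949²)) / 949 = 2060 × (2140 + 2340.98) / 949 ≈ 9726.9 mm.
Then N = f²/(c·h) = 80² / (0.047 × 9726.9) = 6400 / 457.16 ≈ 14.

f/14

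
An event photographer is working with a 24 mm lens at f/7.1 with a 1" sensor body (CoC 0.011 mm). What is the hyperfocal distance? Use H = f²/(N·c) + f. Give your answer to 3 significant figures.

Hyperfocal distance H = f²/(N·c) + f = 24²/(7.1 × 0.011) + 24 = 576/0.0781 + 24 ≈ 7399.2 mm ≈ 7.40 m.

7.40 m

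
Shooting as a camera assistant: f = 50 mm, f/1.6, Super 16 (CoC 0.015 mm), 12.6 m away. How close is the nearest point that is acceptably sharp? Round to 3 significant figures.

11.2 m

Hyperfocal distance H = f²/(N·c) + f = 50²/(1.6 × 0.015) + 50 = 2500/0.024 + 50 ≈ 104216.7 mm ≈ 104.2 m.
Near limit Dn = s·(H − f)/(H + s − 2f) = 12600 × (104216.7 − 50) / (104216.7 + 12600 − 2 × 50) = 12600 × 104166.7 / 116716.7 ≈ 11245 mm ≈ 11.2 m.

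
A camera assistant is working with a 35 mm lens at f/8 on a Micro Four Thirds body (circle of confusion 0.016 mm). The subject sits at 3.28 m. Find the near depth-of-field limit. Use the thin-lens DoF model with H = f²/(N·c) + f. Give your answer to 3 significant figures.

Hyperfocal distance H = f²/(N·c) + f = 35²/(8 × 0.016) + 35 = 1225/0.128 + 35 ≈ 9605.3 mm ≈ 9.605 m.
Near limit Dn = s·(H − f)/(H + s − 2f) = 3280 × (9605.3 − 35) / (9605.3 + 3280 − 2 × 35) = 3280 × 9570.3 / 12815.3 ≈ 2449.5 mm ≈ 2.45 m.

2.45 m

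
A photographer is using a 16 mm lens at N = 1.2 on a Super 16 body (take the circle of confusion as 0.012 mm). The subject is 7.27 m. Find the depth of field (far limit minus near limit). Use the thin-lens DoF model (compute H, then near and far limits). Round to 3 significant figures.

Hyperfocal distance H = f²/(N·c) + f = 16²/(1.2 × 0.012) + 16 = 256/0.0144 + 16 ≈ 17793.8 mm ≈ 17.79 m.
Near limit Dn = s·(H − f)/(H + s − 2f) = 7270 × (17793.8 − 16) / (17793.8 + 7270 − 2 × 16) = 7270 × 17777.8 / 25031.8 ≈ 5163.2 mm.
Far limit Df = s·(H − f)/(H − s) = 7270 × (17793.8 − 16) / (17793.8 − 7270) = 7270 × 17777.8 / 10523.8 ≈ 12281.2 mm.
Depth of field = Df − Dn = 12281.2 − 5163.2 ≈ 7118.0 mm ≈ 7.12 m.

7.12 m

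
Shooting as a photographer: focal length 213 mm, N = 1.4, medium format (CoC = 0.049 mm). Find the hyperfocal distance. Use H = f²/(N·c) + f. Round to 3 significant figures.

662 m

Hyperfocal distance H = f²/(N·c) + f = 213²/(1.4 × 0.049) + 213 = 45369/0.0686 + 213 ≈ 661568.7 mm ≈ 662 m.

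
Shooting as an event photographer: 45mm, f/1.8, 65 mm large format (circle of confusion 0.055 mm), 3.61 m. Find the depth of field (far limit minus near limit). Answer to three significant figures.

1.30 m

Hyperfocal distance H = f²/(N·c) + f = 45²/(1.8 × 0.055) + 45 = 2025/0.099 + 45 ≈ 20499.5 mm ≈ 20.50 m.
Near limit Dn = s·(H − f)/(H + s − 2f) = 3610 × (20499.5 − 45) / (20499.5 + 3610 − 2 × 45) = 3610 × 20454.5 / 24019.5 ≈ 3074.2 mm.
Far limit Df = s·(H − f)/(H − s) = 3610 × (20499.5 − 45) / (20499.5 − 3610) = 3610 × 20454.5 / 16889.5 ≈ 4372.0 mm.
Depth of field = Df − Dn = 4372.0 − 3074.2 ≈ 1297.8 mm ≈ 1.30 m.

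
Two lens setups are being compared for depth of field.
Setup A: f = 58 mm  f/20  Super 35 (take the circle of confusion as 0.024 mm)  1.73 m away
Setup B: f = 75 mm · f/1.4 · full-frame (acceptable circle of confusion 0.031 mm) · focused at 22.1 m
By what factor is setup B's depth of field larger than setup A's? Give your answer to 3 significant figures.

8.84

Setup A: H = 58²/(20×0.024) + 58 ≈ 7066.3 mm; DoF = Df − Dn = 2272.05 − 1396.77 ≈ 875.28 mm.
Setup B: H = 75²/(1.4×0.031) + 75 ≈ 129683.3 mm; DoF = Df − Dn = 26624.4 − 18889.9 ≈ 7734.5 mm.
Ratio = 7734.5 / 875.28 ≈ 8.84.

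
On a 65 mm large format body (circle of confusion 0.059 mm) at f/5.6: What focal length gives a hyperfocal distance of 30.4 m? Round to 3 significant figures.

100 mm

From H = f²/(N·c) + f, with f ≪ H: f ≈ √(H·N·c) = √(30400 × 5.6 × 0.059) = √10044 ≈ 100.2 mm.
The +f correction barely moves this — solving exactly, f² + N·c·f − N·c·H = 0 ⇒ f = (−N·c + √((N·c)² + 4·N·c·H))/2 = (−0.3304 + √40177)/2 ≈ 100.06 mm, so f ≈ 100 mm.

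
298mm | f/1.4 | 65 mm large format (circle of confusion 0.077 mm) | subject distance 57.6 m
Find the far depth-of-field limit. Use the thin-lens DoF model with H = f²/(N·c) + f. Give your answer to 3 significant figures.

Hyperfocal distance H = f²/(N·c) + f = 298²/(1.4 × 0.077) + 298 = 88804/0.1078 + 298 ≈ 824082.8 mm ≈ 824.1 m.
Far limit Df = s·(H − f)/(H − s) = 57600 × (824082.8 − 298) / (824082.8 − 57600) = 57600 × 823784.8 / 766482.8 ≈ 61906 mm ≈ 61.9 m.

61.9 m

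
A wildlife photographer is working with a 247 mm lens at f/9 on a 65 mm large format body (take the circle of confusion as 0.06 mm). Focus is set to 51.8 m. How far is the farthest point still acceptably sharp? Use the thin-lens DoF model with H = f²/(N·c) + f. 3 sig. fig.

Hyperfocal distance H = f²/(N·c) + f = 247²/(9 × 0.06) + 247 = 61009/0.54 + 247 ≈ 113226.6 mm ≈ 113.2 m.
Far limit Df = s·(H − f)/(H − s) = 51800 × (113226.6 − 247) / (113226.6 − 51800) = 51800 × 112979.6 / 61426.6 ≈ 95274 mm ≈ 95.3 m.

95.3 m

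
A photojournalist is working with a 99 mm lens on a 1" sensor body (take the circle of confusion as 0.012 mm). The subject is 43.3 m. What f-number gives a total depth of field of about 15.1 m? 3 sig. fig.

f/3.20

Write h = H − f = f²/(N·c). The thin-lens limits are Dn = s·h/(h + (s−f)) and Df = s·h/(h − (s−f)), so DoF = Df − Dn = 2·s·(s−f)·h / (h² − (s−f)²).
That is a quadratic in h: DoF·h² − 2·s·(s−f)·h − DoF·(s−f)² = 0 ⇒ h = (s−f)·(s + √(s² + DoF²)) / DoF = 43201 × (43300 + √(43300² + 15100²)) / 15100 = 43201 × (43300 + 45857.4) / 15100 ≈ 255079 mm.
Then N = f²/(c·h) = 99² / (0.012 × 255079) = 9801 / 3060.9 ≈ 3.20.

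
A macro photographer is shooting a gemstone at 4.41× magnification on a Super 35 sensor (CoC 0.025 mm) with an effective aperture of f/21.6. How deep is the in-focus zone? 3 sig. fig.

At magnification m, DoF ≈ 2·N_eff·c/m² = 2 × 21.6 × 0.025 / 4.41² = 1.08 / 19.45 ≈ 0.0555 mm.

0.0555 mm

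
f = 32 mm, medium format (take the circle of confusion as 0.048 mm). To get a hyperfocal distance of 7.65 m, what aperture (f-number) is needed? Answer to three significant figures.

f/2.80

Rearrange H = f²/(N·c) + f for N: N = f² / ((H − f)·c).
N = 32² / ((7650 − 32) × 0.048) = 1024 / 365.7 ≈ 2.80.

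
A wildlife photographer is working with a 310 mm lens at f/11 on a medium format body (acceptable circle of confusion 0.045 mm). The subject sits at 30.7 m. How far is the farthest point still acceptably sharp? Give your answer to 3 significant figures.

Hyperfocal distance H = f²/(N·c) + f = 310²/(11 × 0.045) + 310 = 96100/0.495 + 310 ≈ 194451.4 mm ≈ 194.5 m.
Far limit Df = s·(H − f)/(H − s) = 30700 × (194451.4 − 310) / (194451.4 − 30700) = 30700 × 194141.4 / 163751.4 ≈ 36397 mm ≈ 36.4 m.

36.4 m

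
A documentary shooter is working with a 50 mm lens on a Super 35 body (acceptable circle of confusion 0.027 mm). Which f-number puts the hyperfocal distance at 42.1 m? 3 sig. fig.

f/2.20

Rearrange H = f²/(N·c) + f for N: N = f² / ((H − f)·c).
N = 50² / ((42100 − 50) × 0.027) = 2500 / 1135 ≈ 2.20.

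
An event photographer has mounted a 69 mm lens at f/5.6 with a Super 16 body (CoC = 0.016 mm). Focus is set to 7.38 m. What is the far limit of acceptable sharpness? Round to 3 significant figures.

8.56 m

Hyperfocal distance H = f²/(N·c) + f = 69²/(5.6 × 0.016) + 69 = 4761/0.0896 + 69 ≈ 53205.2 mm ≈ 53.21 m.
Far limit Df = s·(H − f)/(H − s) = 7380 × (53205.2 − 69) / (53205.2 − 7380) = 7380 × 53136.2 / 45825.2 ≈ 8557.4 mm ≈ 8.56 m.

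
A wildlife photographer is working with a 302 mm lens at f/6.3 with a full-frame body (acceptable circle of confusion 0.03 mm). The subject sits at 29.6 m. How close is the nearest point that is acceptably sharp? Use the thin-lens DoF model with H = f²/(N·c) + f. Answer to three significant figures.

27.9 m

Hyperfocal distance H = f²/(N·c) + f = 302²/(6.3 × 0.03) + 302 = 91204/0.189 + 302 ≈ 482862.8 mm ≈ 482.9 m.
Near limit Dn = s·(H − f)/(H + s − 2f) = 29600 × (482862.8 − 302) / (482862.8 + 29600 − 2 × 302) = 29600 × 482560.8 / 511858.8 ≈ 27906 mm ≈ 27.9 m.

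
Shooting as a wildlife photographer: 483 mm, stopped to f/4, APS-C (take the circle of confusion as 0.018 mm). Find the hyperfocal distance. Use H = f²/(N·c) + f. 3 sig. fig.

3240 m

Hyperfocal distance H = f²/(N·c) + f = 483²/(4 × 0.018) + 483 = 233289/0.072 + 483 ≈ 3240608.0 mm ≈ 3240 m.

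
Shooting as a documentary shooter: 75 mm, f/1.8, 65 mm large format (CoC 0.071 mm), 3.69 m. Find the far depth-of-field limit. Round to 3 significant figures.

Hyperfocal distance H = f²/(N·c) + f = 75²/(1.8 × 0.071) + 75 = 5625/0.1278 + 75 ≈ 44089.1 mm ≈ 44.09 m.
Far limit Df = s·(H − f)/(H − s) = 3690 × (44089.1 − 75) / (44089.1 − 3690) = 3690 × 44014.1 / 40399.1 ≈ 4020.2 mm ≈ 4.02 m.

4.02 m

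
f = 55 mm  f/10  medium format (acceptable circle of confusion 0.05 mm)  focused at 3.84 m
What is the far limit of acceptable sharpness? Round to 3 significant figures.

10.3 m

Hyperfocal distance H = f²/(N·c) + f = 55²/(10 × 0.05) + 55 = 3025/0.5 + 55 ≈ 6105.0 mm ≈ 6.105 m.
Far limit Df = s·(H − f)/(H − s) = 3840 × (6105.0 − 55) / (6105.0 − 3840) = 3840 × 6050.0 / 2265.0 ≈ 10257 mm ≈ 10.3 m.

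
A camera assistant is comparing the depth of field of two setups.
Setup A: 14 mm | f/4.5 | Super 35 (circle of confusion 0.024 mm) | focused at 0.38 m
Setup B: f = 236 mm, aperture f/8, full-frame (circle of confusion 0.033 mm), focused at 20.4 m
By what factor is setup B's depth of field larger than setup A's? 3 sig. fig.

24.6

Setup A: H = 14²/(4.5×0.024) + 14 ≈ 1828.8 mm; DoF = Df − Dn = 476.00 − 316.23 ≈ 159.77 mm.
Setup B: H = 236²/(8×0.033) + 236 ≈ 211205.7 mm; DoF = Df − Dn = 22555.8 − 18620.3 ≈ 3935.5 mm.
Ratio = 3935.5 / 159.77 ≈ 24.6.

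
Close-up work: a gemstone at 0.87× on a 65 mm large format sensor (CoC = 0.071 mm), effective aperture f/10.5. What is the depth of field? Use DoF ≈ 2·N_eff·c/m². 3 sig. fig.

1.97 mm

At magnification m, DoF ≈ 2·N_eff·c/m² = 2 × 10.5 × 0.071 / 0.87² = 1.491 / 0.7569 ≈ 1.97 mm.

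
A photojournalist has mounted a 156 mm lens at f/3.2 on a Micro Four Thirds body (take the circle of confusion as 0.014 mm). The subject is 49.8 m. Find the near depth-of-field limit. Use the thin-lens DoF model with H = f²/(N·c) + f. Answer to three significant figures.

45.6 m

Hyperfocal distance H = f²/(N·c) + f = 156²/(3.2 × 0.014) + 156 = 24336/0.0448 + 156 ≈ 543370.3 mm ≈ 543.4 m.
Near limit Dn = s·(H − f)/(H + s − 2f) = 49800 × (543370.3 − 156) / (543370.3 + 49800 − 2 × 156) = 49800 × 543214.3 / 592858.3 ≈ 45630 mm ≈ 45.6 m.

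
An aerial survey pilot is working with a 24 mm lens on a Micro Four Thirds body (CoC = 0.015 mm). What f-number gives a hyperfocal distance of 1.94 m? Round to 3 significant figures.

f/20

Rearrange H = f²/(N·c) + f for N: N = f² / ((H − f)·c).
N = 24² / ((1940 − 24) × 0.015) = 576 / 28.74 ≈ 20.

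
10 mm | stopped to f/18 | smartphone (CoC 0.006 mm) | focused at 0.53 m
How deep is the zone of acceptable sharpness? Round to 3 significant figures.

0.870 m

Hyperfocal distance H = f²/(N·c) + f = 10²/(18 × 0.006) + 10 = 100/0.108 + 10 ≈ 935.9 mm ≈ 0.936 m.
Near limit Dn = s·(H − f)/(H + s − 2f) = 530 × (935.9 − 10) / (935.9 + 530 − 2 × 10) = 530 × 925.9 / 1445.9 ≈ 339.40 mm.
Far limit Df = s·(H − f)/(H − s) = 530 × (935.9 − 10) / (935.9 − 530) = 530 × 925.9 / 405.9 ≈ 1208.94 mm.
Depth of field = Df − Dn = 1208.94 − 339.40 ≈ 869.54 mm ≈ 0.870 m.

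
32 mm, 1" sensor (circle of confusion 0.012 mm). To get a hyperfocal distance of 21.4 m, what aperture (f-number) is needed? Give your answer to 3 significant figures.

f/3.99

Rearrange H = f²/(N·c) + f for N: N = f² / ((H − f)·c).
N = 32² / ((21400 − 32) × 0.012) = 1024 / 256.4 ≈ 3.99.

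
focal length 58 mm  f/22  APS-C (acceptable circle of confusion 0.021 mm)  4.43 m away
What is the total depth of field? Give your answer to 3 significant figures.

Hyperfocal distance H = f²/(N·c) + f = 58²/(22 × 0.021) + 58 = 3364/0.462 + 58 ≈ 7339.4 mm ≈ 7.339 m.
Near limit Dn = s·(H − f)/(H + s − 2f) = 4430 × (7339.4 − 58) / (7339.4 + 4430 − 2 × 58) = 4430 × 7281.4 / 11653.4 ≈ 2768.0 mm.
Far limit Df = s·(H − f)/(H − s) = 4430 × (7339.4 − 58) / (7339.4 − 4430) = 4430 × 7281.4 / 2909.4 ≈ 11087.1 mm.
Depth of field = Df − Dn = 11087.1 − 2768.0 ≈ 8319.1 mm ≈ 8.32 m.

8.32 m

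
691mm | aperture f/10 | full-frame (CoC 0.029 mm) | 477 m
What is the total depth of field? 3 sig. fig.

301 m

Hyperfocal distance H = f²/(N·c) + f = 691²/(10 × 0.029) + 691 = 477481/0.29 + 691 ≈ 1647177.2 mm ≈ 1647 m.
Near limit Dn = s·(H − f)/(H + s − 2f) = 477000 × (1647177.2 − 691) / (1647177.2 + 477000 − 2 × 691) = 477000 × 1646486.2 / 2122795.2 ≈ 369972 mm.
Far limit Df = s·(H − f)/(H − s) = 477000 × (1647177.2 − 691) / (1647177.2 − 477000) = 477000 × 1646486.2 / 1170177.2 ≈ 671158 mm.
Depth of field = Df − Dn = 671158 − 369972 ≈ 301186 mm ≈ 301 m.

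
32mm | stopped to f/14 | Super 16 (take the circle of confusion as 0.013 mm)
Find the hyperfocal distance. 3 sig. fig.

Hyperfocal distance H = f²/(N·c) + f = 32²/(14 × 0.013) + 32 = 1024/0.182 + 32 ≈ 5658.4 mm ≈ 5.66 m.

5.66 m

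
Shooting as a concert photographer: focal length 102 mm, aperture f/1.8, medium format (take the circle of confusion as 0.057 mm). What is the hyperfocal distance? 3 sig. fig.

102 m

Hyperfocal distance H = f²/(N·c) + f = 102²/(1.8 × 0.057) + 102 = 10404/0.1026 + 102 ≈ 101505.5 mm ≈ 102 m.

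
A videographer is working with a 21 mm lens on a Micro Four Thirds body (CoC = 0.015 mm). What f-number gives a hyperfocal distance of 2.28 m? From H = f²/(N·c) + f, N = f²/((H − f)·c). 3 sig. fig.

Rearrange H = f²/(N·c) + f for N: N = f² / ((H − f)·c).
N = 21² / ((2280 − 21) × 0.015) = 441 / 33.88 ≈ 13.

f/13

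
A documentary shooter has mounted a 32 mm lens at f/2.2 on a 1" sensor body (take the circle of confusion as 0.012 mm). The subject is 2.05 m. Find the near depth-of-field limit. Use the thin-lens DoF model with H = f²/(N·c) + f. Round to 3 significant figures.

1.95 m

Hyperfocal distance H = f²/(N·c) + f = 32²/(2.2 × 0.012) + 32 = 1024/0.0264 + 32 ≈ 38819.9 mm ≈ 38.82 m.
Near limit Dn = s·(H − f)/(H + s − 2f) = 2050 × (38819.9 − 32) / (38819.9 + 2050 − 2 × 32) = 2050 × 38787.9 / 40805.9 ≈ 1948.6 mm ≈ 1.95 m.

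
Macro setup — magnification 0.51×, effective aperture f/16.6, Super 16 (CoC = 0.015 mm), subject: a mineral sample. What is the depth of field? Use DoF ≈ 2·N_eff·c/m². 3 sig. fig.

1.91 mm

At magnification m, DoF ≈ 2·N_eff·c/m² = 2 × 16.6 × 0.015 / 0.51² = 0.498 / 0.2601 ≈ 1.91 mm.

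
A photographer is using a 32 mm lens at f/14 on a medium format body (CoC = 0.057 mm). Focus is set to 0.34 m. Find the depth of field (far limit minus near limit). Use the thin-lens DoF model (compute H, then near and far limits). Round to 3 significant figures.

Hyperfocal distance H = f²/(N·c) + f = 32²/(14 × 0.057) + 32 = 1024/0.798 + 32 ≈ 1315.2 mm ≈ 1.315 m.
Near limit Dn = s·(H − f)/(H + s − 2f) = 340 × (1315.2 − 32) / (1315.2 + 340 − 2 × 32) = 340 × 1283.2 / 1591.2 ≈ 274.19 mm.
Far limit Df = s·(H − f)/(H − s) = 340 × (1315.2 − 32) / (1315.2 − 340) = 340 × 1283.2 / 975.2 ≈ 447.38 mm.
Depth of field = Df − Dn = 447.38 − 274.19 ≈ 173.19 mm.

173 mm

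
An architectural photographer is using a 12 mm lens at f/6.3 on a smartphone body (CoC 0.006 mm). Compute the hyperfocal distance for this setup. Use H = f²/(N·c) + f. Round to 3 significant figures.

3.82 m

Hyperfocal distance H = f²/(N·c) + f = 12²/(6.3 × 0.006) + 12 = 144/0.0378 + 12 ≈ 3821.5 mm ≈ 3.82 m.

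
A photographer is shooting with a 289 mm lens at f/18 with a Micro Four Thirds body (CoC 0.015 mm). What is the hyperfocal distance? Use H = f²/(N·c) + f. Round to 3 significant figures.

Hyperfocal distance H = f²/(N·c) + f = 289²/(18 × 0.015) + 289 = 83521/0.27 + 289 ≈ 309626.0 mm ≈ 310 m.

310 m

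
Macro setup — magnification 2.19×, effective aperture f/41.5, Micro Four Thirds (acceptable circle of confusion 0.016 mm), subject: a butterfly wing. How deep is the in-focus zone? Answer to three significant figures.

At magnification m, DoF ≈ 2·N_eff·c/m² = 2 × 41.5 × 0.016 / 2.19² = 1.328 / 4.796 ≈ 0.277 mm.

0.277 mm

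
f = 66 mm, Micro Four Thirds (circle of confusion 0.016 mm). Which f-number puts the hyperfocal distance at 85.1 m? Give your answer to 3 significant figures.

Rearrange H = f²/(N·c) + f for N: N = f² / ((H − f)·c).
N = 66² / ((85100 − 66) × 0.016) = 4356 / 1361 ≈ 3.20.

f/3.20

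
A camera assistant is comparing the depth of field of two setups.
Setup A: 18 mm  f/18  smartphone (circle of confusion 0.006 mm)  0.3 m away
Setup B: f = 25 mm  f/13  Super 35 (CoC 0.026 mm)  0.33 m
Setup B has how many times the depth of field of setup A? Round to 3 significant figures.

1.97

Setup A: H = 18²/(18×0.006) + 18 ≈ 3018.0 mm; DoF = Df − Dn = 331.126 − 274.223 ≈ 56.903 mm.
Setup B: H = 25²/(13×0.026) + 25 ≈ 1874.1 mm; DoF = Df − Dn = 395.18 − 283.28 ≈ 111.90 mm.
Ratio = 111.90 / 56.903 ≈ 1.97.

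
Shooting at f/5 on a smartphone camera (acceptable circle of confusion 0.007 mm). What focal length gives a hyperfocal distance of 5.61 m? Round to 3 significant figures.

From H = f²/(N·c) + f, with f ≪ H: f ≈ √(H·N·c) = √(5610 × 5 × 0.007) = √196.35 ≈ 14.01 mm.
The +f correction barely moves this — solving exactly, f² + N·c·f − N·c·H = 0 ⇒ f = (−N·c + √((N·c)² + 4·N·c·H))/2 = (−0.035 + √785.40)/2 ≈ 13.995 mm, so f ≈ 14.0 mm.

14.0 mm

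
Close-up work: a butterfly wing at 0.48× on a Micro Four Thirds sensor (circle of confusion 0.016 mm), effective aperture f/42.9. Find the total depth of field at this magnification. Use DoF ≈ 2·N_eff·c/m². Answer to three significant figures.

At magnification m, DoF ≈ 2·N_eff·c/m² = 2 × 42.9 × 0.016 / 0.48² = 1.373 / 0.2304 ≈ 5.96 mm.

5.96 mm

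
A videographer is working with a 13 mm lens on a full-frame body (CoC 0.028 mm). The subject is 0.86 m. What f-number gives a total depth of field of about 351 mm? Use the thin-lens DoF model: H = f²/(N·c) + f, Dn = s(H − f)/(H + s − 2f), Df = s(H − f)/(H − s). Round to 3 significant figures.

f/1.40

Write h = H − f = f²/(N·c). The thin-lens limits are Dn = s·h/(h + (s−f)) and Df = s·h/(h − (s−f)), so DoF = Df − Dn = 2·s·(s−f)·h / (h² − (s−f)²).
That is a quadratic in h: DoF·h² − 2·s·(s−f)·h − DoF·(s−f)² = 0 ⇒ h = (s−f)·(s + √(s² + DoF²)) / DoF = 847 × (860 + √(860² + 351²)) / 351 = 847 × (860 + 928.871) / 351 ≈ 4316.7 mm.
Then N = f²/(c·h) = 13² / (0.028 × 4316.7) = 169 / 120.87 ≈ 1.40.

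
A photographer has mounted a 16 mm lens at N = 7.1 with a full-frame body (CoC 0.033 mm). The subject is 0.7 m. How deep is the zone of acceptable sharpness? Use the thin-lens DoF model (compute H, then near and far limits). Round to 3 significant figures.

1.44 m

Hyperfocal distance H = f²/(N·c) + f = 16²/(7.1 × 0.033) + 16 = 256/0.2343 + 16 ≈ 1108.6 mm ≈ 1.109 m.
Near limit Dn = s·(H − f)/(H + s − 2f) = 700 × (1108.6 − 16) / (1108.6 + 700 − 2 × 16) = 700 × 1092.6 / 1776.6 ≈ 430.5 mm.
Far limit Df = s·(H − f)/(H − s) = 700 × (1108.6 − 16) / (1108.6 − 700) = 700 × 1092.6 / 408.6 ≈ 1871.8 mm.
Depth of field = Df − Dn = 1871.8 − 430.5 ≈ 1441.3 mm ≈ 1.44 m.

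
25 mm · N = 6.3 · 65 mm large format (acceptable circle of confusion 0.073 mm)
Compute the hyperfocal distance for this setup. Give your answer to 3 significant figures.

1.38 m

Hyperfocal distance H = f²/(N·c) + f = 25²/(6.3 × 0.073) + 25 = 625/0.4599 + 25 ≈ 1384.0 mm ≈ 1.38 m.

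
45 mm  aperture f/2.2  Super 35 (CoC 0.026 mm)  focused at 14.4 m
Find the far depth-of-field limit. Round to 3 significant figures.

24.2 m

Hyperfocal distance H = f²/(N·c) + f = 45²/(2.2 × 0.026) + 45 = 2025/0.0572 + 45 ≈ 35447.1 mm ≈ 35.45 m.
Far limit Df = s·(H − f)/(H − s) = 14400 × (35447.1 − 45) / (35447.1 − 14400) = 14400 × 35402.1 / 21047.1 ≈ 24221 mm ≈ 24.2 m.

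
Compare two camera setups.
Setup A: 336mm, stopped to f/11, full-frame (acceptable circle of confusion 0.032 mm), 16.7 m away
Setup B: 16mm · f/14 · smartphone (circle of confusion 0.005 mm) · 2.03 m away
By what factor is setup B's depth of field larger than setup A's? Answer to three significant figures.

Setup A: H = 336²/(11×0.032) + 336 ≈ 321063.3 mm; DoF = Df − Dn = 17597.9 − 15889.3 ≈ 1708.6 mm.
Setup B: H = 16²/(14×0.005) + 16 ≈ 3673.1 mm; DoF = Df − Dn = 4518.2 − 1309.1 ≈ 3209.1 mm.
Ratio = 3209.1 / 1708.6 ≈ 1.88.

1.88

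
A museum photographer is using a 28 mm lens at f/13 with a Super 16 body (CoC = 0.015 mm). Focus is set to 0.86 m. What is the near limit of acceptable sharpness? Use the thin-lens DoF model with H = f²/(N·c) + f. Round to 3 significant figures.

Hyperfocal distance H = f²/(N·c) + f = 28²/(13 × 0.015) + 28 = 784/0.195 + 28 ≈ 4048.5 mm ≈ 4.049 m.
Near limit Dn = s·(H − f)/(H + s − 2f) = 860 × (4048.5 − 28) / (4048.5 + 860 − 2 × 28) = 860 × 4020.5 / 4852.5 ≈ 712.55 mm ≈ 0.713 m.

0.713 m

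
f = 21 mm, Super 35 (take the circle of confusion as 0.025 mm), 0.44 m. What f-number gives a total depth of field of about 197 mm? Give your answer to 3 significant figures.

Write h = H − f = f²/(N·c). The thin-lens limits are Dn = s·h/(h + (s−f)) and Df = s·h/(h − (s−f)), so DoF = Df − Dn = 2·s·(s−f)·h / (h² − (s−f)²).
That is a quadratic in h: DoF·h² − 2·s·(s−f)·h − DoF·(s−f)² = 0 ⇒ h = (s−f)·(s + √(s² + DoF²)) / DoF = 419 × (440 + √(440² + 197²)) / 197 = 419 × (440 + 482.088) / 197 ≈ 1961.2 mm.
Then N = f²/(c·h) = 21² / (0.025 × 1961.2) = 441 / 49.030 ≈ 8.99.

f/8.99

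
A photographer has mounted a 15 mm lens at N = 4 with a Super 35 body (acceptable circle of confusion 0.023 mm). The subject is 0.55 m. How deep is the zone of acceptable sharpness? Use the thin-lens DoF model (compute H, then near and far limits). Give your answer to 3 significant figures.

Hyperfocal distance H = f²/(N·c) + f = 15²/(4 × 0.023) + 15 = 225/0.092 + 15 ≈ 2460.7 mm ≈ 2.461 m.
Near limit Dn = s·(H − f)/(H + s − 2f) = 550 × (2460.7 − 15) / (2460.7 + 550 − 2 × 15) = 550 × 2445.7 / 2980.7 ≈ 451.28 mm.
Far limit Df = s·(H − f)/(H − s) = 550 × (2460.7 − 15) / (2460.7 − 550) = 550 × 2445.7 / 1910.7 ≈ 704.01 mm.
Depth of field = Df − Dn = 704.01 − 451.28 ≈ 252.73 mm.

253 mm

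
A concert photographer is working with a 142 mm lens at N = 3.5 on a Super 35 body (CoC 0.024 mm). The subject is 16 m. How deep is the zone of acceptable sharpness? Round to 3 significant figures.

2.12 m

Hyperfocal distance H = f²/(N·c) + f = 142²/(3.5 × 0.024) + 142 = 20164/0.084 + 142 ≈ 240189.6 mm ≈ 240.2 m.
Near limit Dn = s·(H − f)/(H + s − 2f) = 16000 × (240189.6 − 142) / (240189.6 + 16000 − 2 × 142) = 16000 × 240047.6 / 255905.6 ≈ 15008.5 mm.
Far limit Df = s·(H − f)/(H − s) = 16000 × (240189.6 − 142) / (240189.6 − 16000) = 16000 × 240047.6 / 224189.6 ≈ 17131.8 mm.
Depth of field = Df − Dn = 17131.8 − 15008.5 ≈ 2123.3 mm ≈ 2.12 m.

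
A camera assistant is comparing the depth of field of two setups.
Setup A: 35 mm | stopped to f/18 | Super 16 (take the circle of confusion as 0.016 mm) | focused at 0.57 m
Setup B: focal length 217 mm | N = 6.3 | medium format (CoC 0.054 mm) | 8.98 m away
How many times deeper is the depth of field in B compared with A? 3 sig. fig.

Setup A: H = 35²/(18×0.016) + 35 ≈ 4288.5 mm; DoF = Df − Dn = 652.01 − 506.32 ≈ 145.69 mm.
Setup B: H = 217²/(6.3×0.054) + 217 ≈ 138632.6 mm; DoF = Df − Dn = 9586.9 − 8445.3 ≈ 1141.6 mm.
Ratio = 1141.6 / 145.69 ≈ 7.84.

7.84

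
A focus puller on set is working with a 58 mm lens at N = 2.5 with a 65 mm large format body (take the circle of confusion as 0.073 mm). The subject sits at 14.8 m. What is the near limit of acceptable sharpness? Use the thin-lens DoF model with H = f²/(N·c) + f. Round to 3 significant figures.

8.22 m

Hyperfocal distance H = f²/(N·c) + f = 58²/(2.5 × 0.073) + 58 = 3364/0.1825 + 58 ≈ 18490.9 mm ≈ 18.49 m.
Near limit Dn = s·(H − f)/(H + s − 2f) = 14800 × (18490.9 − 58) / (18490.9 + 14800 − 2 × 58) = 14800 × 18432.9 / 33174.9 ≈ 8223.3 mm ≈ 8.22 m.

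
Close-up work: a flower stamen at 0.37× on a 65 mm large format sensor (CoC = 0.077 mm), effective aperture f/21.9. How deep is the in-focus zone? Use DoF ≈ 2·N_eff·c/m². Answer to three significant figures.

At magnification m, DoF ≈ 2·N_eff·c/m² = 2 × 21.9 × 0.077 / 0.37² = 3.373 / 0.1369 ≈ 24.6 mm.

24.6 mm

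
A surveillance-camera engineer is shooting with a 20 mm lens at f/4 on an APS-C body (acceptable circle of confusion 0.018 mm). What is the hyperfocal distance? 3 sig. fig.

5.58 m

Hyperfocal distance H = f²/(N·c) + f = 20²/(4 × 0.018) + 20 = 400/0.072 + 20 ≈ 5575.6 mm ≈ 5.58 m.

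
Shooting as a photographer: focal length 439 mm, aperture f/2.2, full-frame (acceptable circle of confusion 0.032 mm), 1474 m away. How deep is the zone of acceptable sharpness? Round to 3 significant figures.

Hyperfocal distance H = f²/(N·c) + f = 439²/(2.2 × 0.032) + 439 = 192721/0.0704 + 439 ≈ 2737953.2 mm ≈ 2738 m.
Near limit Dn = s·(H − f)/(H + s − 2f) = 1474000 × (2737953.2 − 439) / (2737953.2 + 1474000 − 2 × 439) = 1474000 × 2737514.2 / 4211075.2 ≈ 958210 mm.
Far limit Df = s·(H − f)/(H − s) = 1474000 × (2737953.2 − 439) / (2737953.2 − 1474000) = 1474000 × 2737514.2 / 1263953.2 ≈ 3192441 mm.
Depth of field = Df − Dn = 3192441 − 958210 ≈ 2234231 mm ≈ 2230 m.

2230 m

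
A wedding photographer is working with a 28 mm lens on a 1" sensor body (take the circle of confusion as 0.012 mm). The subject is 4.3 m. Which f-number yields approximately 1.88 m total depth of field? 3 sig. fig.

Write h = H − f = f²/(N·c). The thin-lens limits are Dn = s·h/(h + (s−f)) and Df = s·h/(h − (s−f)), so DoF = Df − Dn = 2·s·(s−f)·h / (h² − (s−f)²).
That is a quadratic in h: DoF·h² − 2·s·(s−f)·h − DoF·(s−f)² = 0 ⇒ h = (s−f)·(s + √(s² + DoF²)) / DoF = 4272 × (4300 + √(4300² + 1880²)) / 1880 = 4272 × (4300 + 4693.02) / 1880 ≈ 20435 mm.
Then N = f²/(c·h) = 28² / (0.012 × 20435) = 784 / 245.22 ≈ 3.20.

f/3.20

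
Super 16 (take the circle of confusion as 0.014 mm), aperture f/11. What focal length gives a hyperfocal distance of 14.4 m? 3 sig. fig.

From H = f²/(N·c) + f, with f ≪ H: f ≈ √(H·N·c) = √(14400 × 11 × 0.014) = √2217.6 ≈ 47.09 mm.
Exact: f² + N·c·f − N·c·H = 0 ⇒ f = (−N·c + √((N·c)² + 4·N·c·H))/2 = (−0.154 + √8870.4)/2 ≈ 47.014 mm ≈ 47.0 mm.

47.0 mm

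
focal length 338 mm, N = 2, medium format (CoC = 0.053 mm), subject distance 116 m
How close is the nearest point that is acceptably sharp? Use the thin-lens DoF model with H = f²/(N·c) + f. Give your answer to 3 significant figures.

Hyperfocal distance H = f²/(N·c) + f = 338²/(2 × 0.053) + 338 = 114244/0.106 + 338 ≈ 1078111.6 mm ≈ 1078 m.
Near limit Dn = s·(H − f)/(H + s − 2f) = 116000 × (1078111.6 − 338) / (1078111.6 + 116000 − 2 × 338) = 116000 × 1077773.6 / 1193435.6 ≈ 104758 mm ≈ 105 m.

105 m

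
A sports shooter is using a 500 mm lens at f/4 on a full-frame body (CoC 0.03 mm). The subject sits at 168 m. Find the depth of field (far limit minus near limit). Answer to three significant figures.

Hyperfocal distance H = f²/(N·c) + f = 500²/(4 × 0.03) + 500 = 250000/0.12 + 500 ≈ 2083833.3 mm ≈ 2084 m.
Near limit Dn = s·(H − f)/(H + s − 2f) = 168000 × (2083833.3 − 500) / (2083833.3 + 168000 − 2 × 500) = 168000 × 2083333.3 / 2250833.3 ≈ 155498 mm.
Far limit Df = s·(H − f)/(H − s) = 168000 × (2083833.3 − 500) / (2083833.3 − 168000) = 168000 × 2083333.3 / 1915833.3 ≈ 182688 mm.
Depth of field = Df − Dn = 182688 − 155498 ≈ 27190 mm ≈ 27.2 m.

27.2 m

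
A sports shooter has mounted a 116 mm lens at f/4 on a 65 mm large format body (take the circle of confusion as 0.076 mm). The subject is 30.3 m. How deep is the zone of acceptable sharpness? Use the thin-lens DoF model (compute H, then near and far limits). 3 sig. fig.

Hyperfocal distance H = f²/(N·c) + f = 116²/(4 × 0.076) + 116 = 13456/0.304 + 116 ≈ 44379.2 mm ≈ 44.38 m.
Near limit Dn = s·(H − f)/(H + s − 2f) = 30300 × (44379.2 − 116) / (44379.2 + 30300 − 2 × 116) = 30300 × 44263.2 / 74447.2 ≈ 18015 mm.
Far limit Df = s·(H − f)/(H − s) = 30300 × (44379.2 − 116) / (44379.2 − 30300) = 30300 × 44263.2 / 14079.2 ≈ 95260 mm.
Depth of field = Df − Dn = 95260 − 18015 ≈ 77245 mm ≈ 77.2 m.

77.2 m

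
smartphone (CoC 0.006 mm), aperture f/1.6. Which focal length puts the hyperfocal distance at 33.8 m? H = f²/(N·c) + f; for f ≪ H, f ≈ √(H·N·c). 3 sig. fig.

From H = f²/(N·c) + f, with f ≪ H: f ≈ √(H·N·c) = √(33800 × 1.6 × 0.006) = √324.48 ≈ 18.01 mm.
The +f correction barely moves this — solving exactly, f² + N·c·f − N·c·H = 0 ⇒ f = (−N·c + √((N·c)² + 4·N·c·H))/2 = (−0.0096 + √1297.9)/2 ≈ 18.009 mm, so f ≈ 18.0 mm.

18.0 mm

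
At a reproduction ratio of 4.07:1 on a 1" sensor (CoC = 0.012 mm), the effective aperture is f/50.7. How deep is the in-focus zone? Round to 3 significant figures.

At magnification m, DoF ≈ 2·N_eff·c/m² = 2 × 50.7 × 0.012 / 4.07² = 1.217 / 16.56 ≈ 0.0735 mm.

0.0735 mm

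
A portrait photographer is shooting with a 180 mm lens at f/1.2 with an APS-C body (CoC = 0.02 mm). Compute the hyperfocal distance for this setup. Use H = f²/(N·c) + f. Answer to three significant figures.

Hyperfocal distance H = f²/(N·c) + f = 180²/(1.2 × 0.02) + 180 = 32400/0.024 + 180 ≈ 1350180.0 mm ≈ 1350 m.

1350 m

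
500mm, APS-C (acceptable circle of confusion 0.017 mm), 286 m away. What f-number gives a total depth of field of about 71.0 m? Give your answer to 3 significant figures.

Write h = H − f = f²/(N·c). The thin-lens limits are Dn = s·h/(h + (s−f)) and Df = s·h/(h − (s−f)), so DoF = Df − Dn = 2·s·(s−f)·h / (h² − (s−f)²).
That is a quadratic in h: DoF·h² − 2·s·(s−f)·h − DoF·(s−f)² = 0 ⇒ h = (s−f)·(s + √(s² + DoF²)) / DoF = 285500 × (286000 + √(286000² + 71000²)) / 71000 = 285500 × (286000 + 294681) / 71000 ≈ 2334993 mm.
Then N = f²/(c·h) = 500² / (0.017 × 2334993) = 250000 / 39695 ≈ 6.30.

f/6.30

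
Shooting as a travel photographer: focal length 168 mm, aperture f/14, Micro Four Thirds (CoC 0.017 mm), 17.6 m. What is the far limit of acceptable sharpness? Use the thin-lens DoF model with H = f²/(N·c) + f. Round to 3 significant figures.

Hyperfocal distance H = f²/(N·c) + f = 168²/(14 × 0.017) + 168 = 28224/0.238 + 168 ≈ 118756.2 mm ≈ 118.8 m.
Far limit Df = s·(H − f)/(H − s) = 17600 × (118756.2 − 168) / (118756.2 − 17600) = 17600 × 118588.2 / 101156.2 ≈ 20633 mm ≈ 20.6 m.

20.6 m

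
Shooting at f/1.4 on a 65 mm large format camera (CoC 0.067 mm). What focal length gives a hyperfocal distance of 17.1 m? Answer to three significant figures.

From H = f²/(N·c) + f, with f ≪ H: f ≈ √(H·N·c) = √(17100 × 1.4 × 0.067) = √1604.0 ≈ 40.05 mm.
Exact: f² + N·c·f − N·c·H = 0 ⇒ f = (−N·c + √((N·c)² + 4·N·c·H))/2 = (−0.0938 + √6415.9)/2 ≈ 40.003 mm ≈ 40.0 mm.

40.0 mm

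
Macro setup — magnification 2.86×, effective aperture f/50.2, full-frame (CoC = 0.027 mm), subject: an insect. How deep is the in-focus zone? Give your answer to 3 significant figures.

At magnification m, DoF ≈ 2·N_eff·c/m² = 2 × 50.2 × 0.027 / 2.86² = 2.711 / 8.18 ≈ 0.331 mm.

0.331 mm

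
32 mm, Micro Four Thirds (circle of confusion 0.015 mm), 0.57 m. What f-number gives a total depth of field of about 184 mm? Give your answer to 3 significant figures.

f/20

Write h = H − f = f²/(N·c). The thin-lens limits are Dn = s·h/(h + (s−f)) and Df = s·h/(h − (s−f)), so DoF = Df − Dn = 2·s·(s−f)·h / (h² − (s−f)²).
That is a quadratic in h: DoF·h² − 2·s·(s−f)·h − DoF·(s−f)² = 0 ⇒ h = (s−f)·(s + √(s² + DoF²)) / DoF = 538 × (570 + √(570² + 184²)) / 184 = 538 × (570 + 598.962) / 184 ≈ 3417.9 mm.
Then N = f²/(c·h) = 32² / (0.015 × 3417.9) = 1024 / 51.269 ≈ 20.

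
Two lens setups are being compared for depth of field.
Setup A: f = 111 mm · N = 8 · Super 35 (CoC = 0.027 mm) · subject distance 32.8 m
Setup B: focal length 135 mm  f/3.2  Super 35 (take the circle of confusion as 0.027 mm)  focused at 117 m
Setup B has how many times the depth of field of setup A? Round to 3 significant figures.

Setup A: H = 111²/(8×0.027) + 111 ≈ 57152.7 mm; DoF = Df − Dn = 76828 − 20851 ≈ 55977 mm.
Setup B: H = 135²/(3.2×0.027) + 135 ≈ 211072.5 mm; DoF = Df − Dn = 262348 − 75288 ≈ 187060 mm.
Ratio = 187060 / 55977 ≈ 3.34.

3.34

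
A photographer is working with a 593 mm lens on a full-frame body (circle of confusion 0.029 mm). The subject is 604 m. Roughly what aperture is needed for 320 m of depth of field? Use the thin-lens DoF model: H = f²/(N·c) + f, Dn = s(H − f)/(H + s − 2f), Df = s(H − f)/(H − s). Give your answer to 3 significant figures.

f/4.99

Write h = H − f = f²/(N·c). The thin-lens limits are Dn = s·h/(h + (s−f)) and Df = s·h/(h − (s−f)), so DoF = Df − Dn = 2·s·(s−f)·h / (h² − (s−f)²).
That is a quadratic in h: DoF·h² − 2·s·(s−f)·h − DoF·(s−f)² = 0 ⇒ h = (s−f)·(s + √(s² + DoF²)) / DoF = 603407 × (604000 + √(604000² + 320000²)) / 320000 = 603407 × (604000 + 683532) / 320000 ≈ 2427831 mm.
Then N = f²/(c·h) = 593² / (0.029 × 2427831) = 351649 / 70407 ≈ 4.99.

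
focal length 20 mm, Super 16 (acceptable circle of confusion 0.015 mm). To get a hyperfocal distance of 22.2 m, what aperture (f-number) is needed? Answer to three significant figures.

f/1.20

Rearrange H = f²/(N·c) + f for N: N = f² / ((H − f)·c).
N = 20² / ((22200 − 20) × 0.015) = 400 / 332.7 ≈ 1.20.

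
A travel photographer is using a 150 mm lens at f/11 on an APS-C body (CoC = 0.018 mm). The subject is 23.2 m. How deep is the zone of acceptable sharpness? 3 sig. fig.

Hyperfocal distance H = f²/(N·c) + f = 150²/(11 × 0.018) + 150 = 22500/0.198 + 150 ≈ 113786.4 mm ≈ 113.8 m.
Near limit Dn = s·(H − f)/(H + s − 2f) = 23200 × (113786.4 − 150) / (113786.4 + 23200 − 2 × 150) = 23200 × 113636.4 / 136686.4 ≈ 19287.7 mm.
Far limit Df = s·(H − f)/(H − s) = 23200 × (113786.4 − 150) / (113786.4 − 23200) = 23200 × 113636.4 / 90586.4 ≈ 29103.3 mm.
Depth of field = Df − Dn = 29103.3 − 19287.7 ≈ 9815.6 mm ≈ 9.82 m.

9.82 m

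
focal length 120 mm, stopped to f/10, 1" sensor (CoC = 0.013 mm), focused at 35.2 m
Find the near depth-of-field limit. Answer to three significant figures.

26.7 m

Hyperfocal distance H = f²/(N·c) + f = 120²/(10 × 0.013) + 120 = 14400/0.13 + 120 ≈ 110889.2 mm ≈ 110.9 m.
Near limit Dn = s·(H − f)/(H + s − 2f) = 35200 × (110889.2 − 120) / (110889.2 + 35200 − 2 × 120) = 35200 × 110769.2 / 145849.2 ≈ 26734 mm ≈ 26.7 m.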